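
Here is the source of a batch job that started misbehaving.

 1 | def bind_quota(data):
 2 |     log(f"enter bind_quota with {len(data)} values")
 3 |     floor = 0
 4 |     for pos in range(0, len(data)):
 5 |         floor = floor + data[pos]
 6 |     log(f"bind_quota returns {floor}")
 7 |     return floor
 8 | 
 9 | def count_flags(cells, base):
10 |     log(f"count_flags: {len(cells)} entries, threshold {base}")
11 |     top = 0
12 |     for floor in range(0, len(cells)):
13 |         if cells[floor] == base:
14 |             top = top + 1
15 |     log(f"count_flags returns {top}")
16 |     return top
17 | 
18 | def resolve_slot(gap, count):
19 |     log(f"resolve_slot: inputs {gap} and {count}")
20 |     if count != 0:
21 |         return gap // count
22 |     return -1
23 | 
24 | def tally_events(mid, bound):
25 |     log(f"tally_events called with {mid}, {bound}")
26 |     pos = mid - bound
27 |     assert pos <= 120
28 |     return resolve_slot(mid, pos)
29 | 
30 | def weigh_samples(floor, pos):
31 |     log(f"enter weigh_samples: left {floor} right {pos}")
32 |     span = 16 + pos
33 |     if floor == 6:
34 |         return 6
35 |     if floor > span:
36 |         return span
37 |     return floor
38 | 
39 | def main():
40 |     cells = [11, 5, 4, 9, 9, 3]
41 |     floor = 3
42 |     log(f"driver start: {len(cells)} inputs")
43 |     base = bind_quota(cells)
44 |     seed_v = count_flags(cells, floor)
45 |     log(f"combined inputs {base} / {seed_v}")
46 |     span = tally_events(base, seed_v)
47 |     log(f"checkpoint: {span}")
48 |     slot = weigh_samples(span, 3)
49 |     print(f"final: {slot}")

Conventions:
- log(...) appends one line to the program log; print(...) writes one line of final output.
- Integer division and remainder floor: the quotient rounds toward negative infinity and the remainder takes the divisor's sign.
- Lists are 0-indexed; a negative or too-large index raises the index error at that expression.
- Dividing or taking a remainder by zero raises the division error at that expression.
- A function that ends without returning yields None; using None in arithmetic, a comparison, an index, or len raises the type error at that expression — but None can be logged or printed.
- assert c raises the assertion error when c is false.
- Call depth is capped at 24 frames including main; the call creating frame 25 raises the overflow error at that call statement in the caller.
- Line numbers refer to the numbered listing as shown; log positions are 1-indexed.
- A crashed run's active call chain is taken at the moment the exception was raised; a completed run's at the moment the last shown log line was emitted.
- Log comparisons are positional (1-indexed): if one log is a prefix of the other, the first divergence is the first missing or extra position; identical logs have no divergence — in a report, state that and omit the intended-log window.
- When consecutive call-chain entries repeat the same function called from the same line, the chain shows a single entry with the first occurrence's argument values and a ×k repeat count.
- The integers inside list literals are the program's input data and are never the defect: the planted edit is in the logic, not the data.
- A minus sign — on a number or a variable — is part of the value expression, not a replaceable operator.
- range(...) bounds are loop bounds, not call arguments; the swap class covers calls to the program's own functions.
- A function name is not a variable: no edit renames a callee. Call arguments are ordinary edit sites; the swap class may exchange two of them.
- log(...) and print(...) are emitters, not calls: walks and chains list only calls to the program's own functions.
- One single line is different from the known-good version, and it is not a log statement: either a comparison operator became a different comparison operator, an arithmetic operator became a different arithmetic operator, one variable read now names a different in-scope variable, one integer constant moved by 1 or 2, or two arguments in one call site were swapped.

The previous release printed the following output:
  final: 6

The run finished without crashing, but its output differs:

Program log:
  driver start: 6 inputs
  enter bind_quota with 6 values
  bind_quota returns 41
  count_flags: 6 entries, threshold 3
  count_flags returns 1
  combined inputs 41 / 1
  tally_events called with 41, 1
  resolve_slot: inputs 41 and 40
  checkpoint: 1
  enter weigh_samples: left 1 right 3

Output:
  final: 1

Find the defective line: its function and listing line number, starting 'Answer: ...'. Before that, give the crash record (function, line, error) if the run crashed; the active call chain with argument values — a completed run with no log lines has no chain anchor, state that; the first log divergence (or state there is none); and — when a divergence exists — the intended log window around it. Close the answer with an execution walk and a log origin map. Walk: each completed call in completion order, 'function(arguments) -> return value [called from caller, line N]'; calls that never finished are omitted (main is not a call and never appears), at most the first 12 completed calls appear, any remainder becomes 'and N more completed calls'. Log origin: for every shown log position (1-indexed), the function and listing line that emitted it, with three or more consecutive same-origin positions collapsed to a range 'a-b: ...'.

Answer: the defect is in weigh_samples at line 33.
Key observation: The logs agree in full; only the final output differs.
Call chain: main -> weigh_samples(1, 3) (called at line 48).
First divergence: none — the logs agree in full.
Execution walk:
  bind_quota([11, 5, 4, 9, 9, 3]) -> 41  [called from main, line 43]
  count_flags([11, 5, 4, 9, 9, 3], 3) -> 1  [called from main, line 44]
  resolve_slot(41, 40) -> 1  [called from tally_events, line 28]
  tally_events(41, 1) -> 1  [called from main, line 46]
  weigh_samples(1, 3) -> 1  [called from main, line 48]
Log origin:
  1: from main, line 42
  2: from bind_quota, line 2
  3: from bind_quota, line 6
  4: from count_flags, line 10
  5: from count_flags, line 15
  6: from main, line 45
  7: from tally_events, line 25
  8: from resolve_slot, line 19
  9: from main, line 47
  10: from weigh_samples, line 31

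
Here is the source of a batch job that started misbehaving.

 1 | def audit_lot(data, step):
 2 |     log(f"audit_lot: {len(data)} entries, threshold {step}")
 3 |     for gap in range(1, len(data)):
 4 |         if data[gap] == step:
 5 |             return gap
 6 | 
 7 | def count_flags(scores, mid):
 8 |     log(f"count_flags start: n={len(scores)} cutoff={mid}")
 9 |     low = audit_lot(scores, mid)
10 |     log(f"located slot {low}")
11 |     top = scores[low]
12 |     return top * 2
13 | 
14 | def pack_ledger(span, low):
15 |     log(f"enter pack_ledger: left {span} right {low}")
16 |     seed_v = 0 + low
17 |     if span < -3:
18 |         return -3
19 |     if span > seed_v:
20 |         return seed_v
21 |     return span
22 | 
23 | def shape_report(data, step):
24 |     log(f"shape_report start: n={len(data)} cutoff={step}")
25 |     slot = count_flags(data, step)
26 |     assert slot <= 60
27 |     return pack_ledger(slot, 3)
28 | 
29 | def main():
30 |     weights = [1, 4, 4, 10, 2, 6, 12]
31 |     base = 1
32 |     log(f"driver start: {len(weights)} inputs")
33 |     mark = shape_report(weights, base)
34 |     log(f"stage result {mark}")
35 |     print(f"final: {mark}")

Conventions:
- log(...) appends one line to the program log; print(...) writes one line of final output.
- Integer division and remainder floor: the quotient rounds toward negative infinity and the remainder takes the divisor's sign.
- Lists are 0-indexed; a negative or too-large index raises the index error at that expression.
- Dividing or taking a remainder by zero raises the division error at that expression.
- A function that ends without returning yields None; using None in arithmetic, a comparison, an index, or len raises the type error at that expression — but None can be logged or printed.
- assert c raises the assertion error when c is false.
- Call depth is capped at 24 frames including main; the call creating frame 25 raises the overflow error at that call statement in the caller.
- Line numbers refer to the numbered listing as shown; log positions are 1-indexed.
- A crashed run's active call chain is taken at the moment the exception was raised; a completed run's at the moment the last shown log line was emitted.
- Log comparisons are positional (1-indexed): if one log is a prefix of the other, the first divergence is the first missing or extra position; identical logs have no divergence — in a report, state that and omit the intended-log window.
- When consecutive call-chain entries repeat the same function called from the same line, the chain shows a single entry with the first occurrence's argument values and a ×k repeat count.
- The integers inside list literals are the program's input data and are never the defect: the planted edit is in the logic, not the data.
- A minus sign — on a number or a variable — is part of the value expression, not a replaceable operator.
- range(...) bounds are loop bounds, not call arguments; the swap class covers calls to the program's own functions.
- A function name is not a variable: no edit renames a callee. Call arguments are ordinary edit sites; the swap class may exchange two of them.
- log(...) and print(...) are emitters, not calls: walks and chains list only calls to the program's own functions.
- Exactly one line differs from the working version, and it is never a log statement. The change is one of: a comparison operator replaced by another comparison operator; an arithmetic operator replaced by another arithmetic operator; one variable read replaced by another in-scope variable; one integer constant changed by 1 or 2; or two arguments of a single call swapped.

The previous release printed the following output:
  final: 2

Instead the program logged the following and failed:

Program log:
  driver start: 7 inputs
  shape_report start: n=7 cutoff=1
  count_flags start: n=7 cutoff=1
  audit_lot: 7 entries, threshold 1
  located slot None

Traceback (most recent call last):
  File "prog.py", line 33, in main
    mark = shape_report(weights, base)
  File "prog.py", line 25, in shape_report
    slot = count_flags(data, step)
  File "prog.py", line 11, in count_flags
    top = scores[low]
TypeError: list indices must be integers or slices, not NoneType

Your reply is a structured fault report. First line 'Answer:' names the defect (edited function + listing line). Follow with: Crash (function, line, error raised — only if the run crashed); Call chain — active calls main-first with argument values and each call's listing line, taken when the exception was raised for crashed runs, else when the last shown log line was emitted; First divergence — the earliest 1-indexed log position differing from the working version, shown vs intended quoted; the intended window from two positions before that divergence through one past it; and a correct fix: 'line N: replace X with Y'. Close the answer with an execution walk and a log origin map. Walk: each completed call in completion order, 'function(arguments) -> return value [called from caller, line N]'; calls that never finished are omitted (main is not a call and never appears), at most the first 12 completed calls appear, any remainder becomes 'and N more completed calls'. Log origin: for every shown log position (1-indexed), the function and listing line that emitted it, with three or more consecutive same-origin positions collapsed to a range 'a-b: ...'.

Answer: the defect is in audit_lot at line 3.
Core observation: Everything matches until log position 5, which reads 'located slot None' in place of 'located slot 0'.
Crash: count_flags, line 11, TypeError.
Call chain: main -> shape_report([1, 4, 4, 10, 2, 6, 12], 1) (called at line 33) -> count_flags([1, 4, 4, 10, 2, 6, 12], 1) (called at line 25).
First divergence: position 5 — shown 'located slot None', intended 'located slot 0'.
Intended log window:
  3: count_flags start: n=7 cutoff=1
  4: audit_lot: 7 entries, threshold 1
  5: located slot 0
  6: enter pack_ledger: left 2 right 3
Execution walk:
  audit_lot([1, 4, 4, 10, 2, 6, 12], 1) -> None  [called from count_flags, line 9]
Log origins:
  1: from main, line 32
  2: from shape_report, line 24
  3: from count_flags, line 8
  4: from audit_lot, line 2
  5: from count_flags, line 10
A correct fix: line 3: replace `1` with `0`.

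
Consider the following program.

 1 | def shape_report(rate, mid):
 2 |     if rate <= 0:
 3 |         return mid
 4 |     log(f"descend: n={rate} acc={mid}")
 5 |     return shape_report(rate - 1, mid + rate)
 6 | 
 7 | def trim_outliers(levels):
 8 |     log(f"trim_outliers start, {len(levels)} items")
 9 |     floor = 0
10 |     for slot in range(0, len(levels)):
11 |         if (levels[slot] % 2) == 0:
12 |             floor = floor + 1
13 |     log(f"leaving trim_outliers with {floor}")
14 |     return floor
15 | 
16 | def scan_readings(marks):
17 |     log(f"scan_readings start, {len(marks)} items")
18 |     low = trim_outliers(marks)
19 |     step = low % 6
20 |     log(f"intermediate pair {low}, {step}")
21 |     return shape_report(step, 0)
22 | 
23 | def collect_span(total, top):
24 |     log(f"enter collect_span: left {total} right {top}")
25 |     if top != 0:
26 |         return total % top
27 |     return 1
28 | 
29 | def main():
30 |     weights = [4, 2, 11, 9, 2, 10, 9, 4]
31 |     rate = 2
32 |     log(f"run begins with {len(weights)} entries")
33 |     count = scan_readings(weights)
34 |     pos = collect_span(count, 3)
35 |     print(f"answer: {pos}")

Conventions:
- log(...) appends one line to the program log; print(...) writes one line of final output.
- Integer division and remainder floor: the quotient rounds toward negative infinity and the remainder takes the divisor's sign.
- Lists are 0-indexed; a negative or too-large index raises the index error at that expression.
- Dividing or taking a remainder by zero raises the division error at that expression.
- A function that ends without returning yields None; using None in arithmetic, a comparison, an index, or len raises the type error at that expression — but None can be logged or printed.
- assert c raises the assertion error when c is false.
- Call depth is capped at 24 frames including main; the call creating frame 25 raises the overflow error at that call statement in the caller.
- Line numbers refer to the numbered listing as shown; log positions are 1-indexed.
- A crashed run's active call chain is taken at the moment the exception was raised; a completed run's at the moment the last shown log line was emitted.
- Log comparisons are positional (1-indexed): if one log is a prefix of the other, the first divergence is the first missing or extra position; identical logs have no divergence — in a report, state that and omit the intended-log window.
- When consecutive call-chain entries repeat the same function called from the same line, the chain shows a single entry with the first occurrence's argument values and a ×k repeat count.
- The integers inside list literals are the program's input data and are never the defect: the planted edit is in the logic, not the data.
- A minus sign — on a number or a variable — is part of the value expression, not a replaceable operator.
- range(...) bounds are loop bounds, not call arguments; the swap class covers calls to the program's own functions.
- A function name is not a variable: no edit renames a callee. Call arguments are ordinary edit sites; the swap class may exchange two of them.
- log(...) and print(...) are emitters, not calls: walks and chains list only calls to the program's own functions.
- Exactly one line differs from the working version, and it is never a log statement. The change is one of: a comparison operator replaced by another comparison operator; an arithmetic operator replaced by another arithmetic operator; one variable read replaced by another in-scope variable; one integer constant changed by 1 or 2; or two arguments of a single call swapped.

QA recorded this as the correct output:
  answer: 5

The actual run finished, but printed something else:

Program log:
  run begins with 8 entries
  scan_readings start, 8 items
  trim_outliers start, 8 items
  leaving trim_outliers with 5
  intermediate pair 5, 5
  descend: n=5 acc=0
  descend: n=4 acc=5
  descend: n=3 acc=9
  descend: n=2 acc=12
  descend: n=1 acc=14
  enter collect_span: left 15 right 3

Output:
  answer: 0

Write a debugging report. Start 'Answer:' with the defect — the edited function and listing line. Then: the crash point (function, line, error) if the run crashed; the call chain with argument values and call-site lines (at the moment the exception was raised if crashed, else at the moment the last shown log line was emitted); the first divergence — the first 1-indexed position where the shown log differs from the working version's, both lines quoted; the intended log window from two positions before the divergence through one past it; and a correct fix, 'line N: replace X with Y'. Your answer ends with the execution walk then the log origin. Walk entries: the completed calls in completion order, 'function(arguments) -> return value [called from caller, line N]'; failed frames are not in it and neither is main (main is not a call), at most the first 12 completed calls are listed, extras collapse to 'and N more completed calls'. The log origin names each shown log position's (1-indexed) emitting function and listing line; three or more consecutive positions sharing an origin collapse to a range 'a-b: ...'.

Answer: the defect is in collect_span at line 26.
Key observation: The logs agree in full; only the final output differs.
Call chain: main -> collect_span(15, 3) (called at line 34).
First divergence: none (the log streams are identical).
Execution walk:
  trim_outliers([4, 2, 11, 9, 2, 10, 9, 4]) -> 5  [called from scan_readings, line 18]
  shape_report(0, 15) -> 15  [called from shape_report, line 5]
  shape_report(1, 14) -> 15  [called from shape_report, line 5]
  shape_report(2, 12) -> 15  [called from shape_report, line 5]
  shape_report(3, 9) -> 15  [called from shape_report, line 5]
  shape_report(4, 5) -> 15  [called from shape_report, line 5]
  shape_report(5, 0) -> 15  [called from scan_readings, line 21]
  scan_readings([4, 2, 11, 9, 2, 10, 9, 4]) -> 15  [called from main, line 33]
  collect_span(15, 3) -> 0  [called from main, line 34]
Log origins:
  1: logged in main at line 32
  2: logged in scan_readings at line 17
  3: logged in trim_outliers at line 8
  4: logged in trim_outliers at line 13
  5: logged in scan_readings at line 20
  6-10: logged in shape_report at line 4
  11: logged in collect_span at line 24
A correct fix: line 26: replace `%` with `//`.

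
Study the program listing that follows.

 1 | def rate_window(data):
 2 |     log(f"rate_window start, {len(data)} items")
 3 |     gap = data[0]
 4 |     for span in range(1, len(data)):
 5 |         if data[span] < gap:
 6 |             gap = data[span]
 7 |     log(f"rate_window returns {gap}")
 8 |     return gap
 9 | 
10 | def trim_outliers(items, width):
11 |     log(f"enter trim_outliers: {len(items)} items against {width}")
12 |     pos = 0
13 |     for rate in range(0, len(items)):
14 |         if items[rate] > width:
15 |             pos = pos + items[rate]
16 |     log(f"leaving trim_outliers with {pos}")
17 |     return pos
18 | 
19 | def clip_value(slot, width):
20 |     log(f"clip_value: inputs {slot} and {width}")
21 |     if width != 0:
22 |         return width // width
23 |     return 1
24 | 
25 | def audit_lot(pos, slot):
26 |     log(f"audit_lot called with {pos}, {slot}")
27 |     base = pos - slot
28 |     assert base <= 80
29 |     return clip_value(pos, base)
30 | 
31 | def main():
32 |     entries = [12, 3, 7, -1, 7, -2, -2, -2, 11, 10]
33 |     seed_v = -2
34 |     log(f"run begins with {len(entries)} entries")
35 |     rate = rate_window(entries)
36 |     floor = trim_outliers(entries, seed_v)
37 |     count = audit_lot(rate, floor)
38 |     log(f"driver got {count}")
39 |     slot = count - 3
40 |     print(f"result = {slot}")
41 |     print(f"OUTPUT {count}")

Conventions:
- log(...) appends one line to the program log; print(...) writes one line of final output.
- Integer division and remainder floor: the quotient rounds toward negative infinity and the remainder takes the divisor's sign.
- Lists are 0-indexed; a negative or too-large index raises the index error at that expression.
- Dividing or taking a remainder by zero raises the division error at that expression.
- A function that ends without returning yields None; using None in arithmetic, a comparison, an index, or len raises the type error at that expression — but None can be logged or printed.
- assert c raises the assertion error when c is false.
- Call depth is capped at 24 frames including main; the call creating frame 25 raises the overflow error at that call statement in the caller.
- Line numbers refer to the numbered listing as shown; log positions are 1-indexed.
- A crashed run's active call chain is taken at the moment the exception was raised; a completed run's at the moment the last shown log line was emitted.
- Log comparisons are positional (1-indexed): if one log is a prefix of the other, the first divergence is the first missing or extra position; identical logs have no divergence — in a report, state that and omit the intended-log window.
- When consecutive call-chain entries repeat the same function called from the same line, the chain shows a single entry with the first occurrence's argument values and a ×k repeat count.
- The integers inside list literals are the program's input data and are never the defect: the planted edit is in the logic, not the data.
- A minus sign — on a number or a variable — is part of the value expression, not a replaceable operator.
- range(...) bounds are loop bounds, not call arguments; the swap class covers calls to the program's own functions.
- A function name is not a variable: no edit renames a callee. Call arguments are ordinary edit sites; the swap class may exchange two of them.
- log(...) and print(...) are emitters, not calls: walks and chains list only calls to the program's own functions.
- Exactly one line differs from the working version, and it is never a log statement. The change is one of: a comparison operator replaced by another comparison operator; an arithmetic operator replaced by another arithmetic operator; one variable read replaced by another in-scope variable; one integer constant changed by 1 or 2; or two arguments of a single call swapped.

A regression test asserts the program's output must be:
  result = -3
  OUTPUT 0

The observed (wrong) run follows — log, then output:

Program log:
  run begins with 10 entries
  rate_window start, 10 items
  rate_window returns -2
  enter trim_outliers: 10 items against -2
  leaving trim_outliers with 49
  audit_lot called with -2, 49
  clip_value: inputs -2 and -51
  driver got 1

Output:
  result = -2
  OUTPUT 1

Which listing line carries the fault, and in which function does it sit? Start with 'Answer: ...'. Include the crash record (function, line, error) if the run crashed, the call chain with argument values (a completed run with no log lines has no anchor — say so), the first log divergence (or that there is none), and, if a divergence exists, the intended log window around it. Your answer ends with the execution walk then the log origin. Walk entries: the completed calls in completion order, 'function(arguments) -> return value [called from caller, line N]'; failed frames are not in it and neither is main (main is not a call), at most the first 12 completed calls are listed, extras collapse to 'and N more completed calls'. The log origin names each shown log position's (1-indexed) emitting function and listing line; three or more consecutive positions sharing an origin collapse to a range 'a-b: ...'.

Answer: the defect is in clip_value at line 22.
Core observation: Log line 8 is where behavior first shows: 'driver got 1' appears instead of 'driver got 0'.
Call chain: main.
First divergence: position 8 — the shown line 'driver got 1' should read 'driver got 0'.
Intended log window:
  6: audit_lot called with -2, 49
  7: clip_value: inputs -2 and -51
  8: driver got 0
Execution walk:
  rate_window([12, 3, 7, -1, 7, -2, -2, -2, 11, 10]) -> -2  [called from main, line 35]
  trim_outliers([12, 3, 7, -1, 7, -2, -2, -2, 11, 10], -2) -> 49  [called from main, line 36]
  clip_value(-2, -51) -> 1  [called from audit_lot, line 29]
  audit_lot(-2, 49) -> 1  [called from main, line 37]
Log origins:
  1: emitted by main (line 34)
  2: emitted by rate_window (line 2)
  3: emitted by rate_window (line 7)
  4: emitted by trim_outliers (line 11)
  5: emitted by trim_outliers (line 16)
  6: emitted by audit_lot (line 26)
  7: emitted by clip_value (line 20)
  8: emitted by main (line 38)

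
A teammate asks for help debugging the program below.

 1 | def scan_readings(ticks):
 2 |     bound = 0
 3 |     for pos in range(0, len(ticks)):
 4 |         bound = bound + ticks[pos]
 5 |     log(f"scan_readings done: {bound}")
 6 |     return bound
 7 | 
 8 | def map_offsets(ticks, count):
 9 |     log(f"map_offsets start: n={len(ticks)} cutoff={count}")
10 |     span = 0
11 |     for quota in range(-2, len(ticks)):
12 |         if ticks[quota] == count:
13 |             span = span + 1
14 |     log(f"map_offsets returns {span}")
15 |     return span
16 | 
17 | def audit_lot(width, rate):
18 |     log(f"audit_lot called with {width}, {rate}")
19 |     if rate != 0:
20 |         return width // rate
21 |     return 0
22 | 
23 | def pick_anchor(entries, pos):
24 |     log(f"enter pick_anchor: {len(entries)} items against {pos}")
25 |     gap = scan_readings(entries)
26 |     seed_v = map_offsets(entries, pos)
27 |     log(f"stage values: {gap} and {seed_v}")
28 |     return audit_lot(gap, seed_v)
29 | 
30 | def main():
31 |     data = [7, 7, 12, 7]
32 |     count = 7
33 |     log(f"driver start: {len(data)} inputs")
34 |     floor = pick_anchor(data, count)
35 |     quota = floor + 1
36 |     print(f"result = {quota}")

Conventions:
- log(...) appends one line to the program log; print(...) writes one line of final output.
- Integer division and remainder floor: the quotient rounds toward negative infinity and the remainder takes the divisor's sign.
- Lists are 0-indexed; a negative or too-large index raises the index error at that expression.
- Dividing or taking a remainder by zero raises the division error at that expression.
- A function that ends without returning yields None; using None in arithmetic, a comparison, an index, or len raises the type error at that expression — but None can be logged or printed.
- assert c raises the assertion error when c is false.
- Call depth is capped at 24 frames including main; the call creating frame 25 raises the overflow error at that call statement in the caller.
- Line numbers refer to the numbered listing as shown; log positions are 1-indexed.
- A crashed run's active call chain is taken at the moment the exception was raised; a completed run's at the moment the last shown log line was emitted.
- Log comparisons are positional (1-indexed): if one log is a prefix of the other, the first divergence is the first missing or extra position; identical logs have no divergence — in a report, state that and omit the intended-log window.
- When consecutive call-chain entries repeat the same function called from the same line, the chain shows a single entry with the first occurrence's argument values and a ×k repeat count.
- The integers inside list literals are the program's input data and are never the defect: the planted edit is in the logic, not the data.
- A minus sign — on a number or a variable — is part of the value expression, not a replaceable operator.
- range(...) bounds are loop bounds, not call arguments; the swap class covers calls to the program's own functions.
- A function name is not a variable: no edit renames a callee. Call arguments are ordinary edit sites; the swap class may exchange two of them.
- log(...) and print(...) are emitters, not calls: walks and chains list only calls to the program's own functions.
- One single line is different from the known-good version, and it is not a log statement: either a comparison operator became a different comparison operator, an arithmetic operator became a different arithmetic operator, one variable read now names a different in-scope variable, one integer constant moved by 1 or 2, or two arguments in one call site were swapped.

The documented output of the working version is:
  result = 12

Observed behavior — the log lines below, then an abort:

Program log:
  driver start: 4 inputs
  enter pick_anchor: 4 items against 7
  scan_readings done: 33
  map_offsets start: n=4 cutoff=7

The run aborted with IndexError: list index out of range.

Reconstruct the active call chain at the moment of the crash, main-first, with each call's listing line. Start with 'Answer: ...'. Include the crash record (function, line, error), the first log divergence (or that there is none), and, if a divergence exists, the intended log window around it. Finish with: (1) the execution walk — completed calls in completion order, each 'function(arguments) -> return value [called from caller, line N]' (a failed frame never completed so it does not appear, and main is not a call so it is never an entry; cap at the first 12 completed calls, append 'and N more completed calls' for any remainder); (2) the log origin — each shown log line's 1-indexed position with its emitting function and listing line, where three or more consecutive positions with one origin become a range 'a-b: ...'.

Answer: main -> pick_anchor (called at line 34) -> map_offsets (called at line 26).
Key observation: The faulty run's log stops after 4 lines; the working version's next line would be 'map_offsets returns 3'.
Crash: map_offsets, line 12, IndexError.
First divergence: position 5 (shown log ended at 4 lines; the working version continues: 'map_offsets returns 3').
Intended log window:
  3: scan_readings done: 33
  4: map_offsets start: n=4 cutoff=7
  5: map_offsets returns 3
  6: stage values: 33 and 3
Execution walk:
  scan_readings([7, 7, 12, 7]) -> 33  [called from pick_anchor, line 25]
Log origin:
  1: emitted by main (line 33)
  2: emitted by pick_anchor (line 24)
  3: emitted by scan_readings (line 5)
  4: emitted by map_offsets (line 9)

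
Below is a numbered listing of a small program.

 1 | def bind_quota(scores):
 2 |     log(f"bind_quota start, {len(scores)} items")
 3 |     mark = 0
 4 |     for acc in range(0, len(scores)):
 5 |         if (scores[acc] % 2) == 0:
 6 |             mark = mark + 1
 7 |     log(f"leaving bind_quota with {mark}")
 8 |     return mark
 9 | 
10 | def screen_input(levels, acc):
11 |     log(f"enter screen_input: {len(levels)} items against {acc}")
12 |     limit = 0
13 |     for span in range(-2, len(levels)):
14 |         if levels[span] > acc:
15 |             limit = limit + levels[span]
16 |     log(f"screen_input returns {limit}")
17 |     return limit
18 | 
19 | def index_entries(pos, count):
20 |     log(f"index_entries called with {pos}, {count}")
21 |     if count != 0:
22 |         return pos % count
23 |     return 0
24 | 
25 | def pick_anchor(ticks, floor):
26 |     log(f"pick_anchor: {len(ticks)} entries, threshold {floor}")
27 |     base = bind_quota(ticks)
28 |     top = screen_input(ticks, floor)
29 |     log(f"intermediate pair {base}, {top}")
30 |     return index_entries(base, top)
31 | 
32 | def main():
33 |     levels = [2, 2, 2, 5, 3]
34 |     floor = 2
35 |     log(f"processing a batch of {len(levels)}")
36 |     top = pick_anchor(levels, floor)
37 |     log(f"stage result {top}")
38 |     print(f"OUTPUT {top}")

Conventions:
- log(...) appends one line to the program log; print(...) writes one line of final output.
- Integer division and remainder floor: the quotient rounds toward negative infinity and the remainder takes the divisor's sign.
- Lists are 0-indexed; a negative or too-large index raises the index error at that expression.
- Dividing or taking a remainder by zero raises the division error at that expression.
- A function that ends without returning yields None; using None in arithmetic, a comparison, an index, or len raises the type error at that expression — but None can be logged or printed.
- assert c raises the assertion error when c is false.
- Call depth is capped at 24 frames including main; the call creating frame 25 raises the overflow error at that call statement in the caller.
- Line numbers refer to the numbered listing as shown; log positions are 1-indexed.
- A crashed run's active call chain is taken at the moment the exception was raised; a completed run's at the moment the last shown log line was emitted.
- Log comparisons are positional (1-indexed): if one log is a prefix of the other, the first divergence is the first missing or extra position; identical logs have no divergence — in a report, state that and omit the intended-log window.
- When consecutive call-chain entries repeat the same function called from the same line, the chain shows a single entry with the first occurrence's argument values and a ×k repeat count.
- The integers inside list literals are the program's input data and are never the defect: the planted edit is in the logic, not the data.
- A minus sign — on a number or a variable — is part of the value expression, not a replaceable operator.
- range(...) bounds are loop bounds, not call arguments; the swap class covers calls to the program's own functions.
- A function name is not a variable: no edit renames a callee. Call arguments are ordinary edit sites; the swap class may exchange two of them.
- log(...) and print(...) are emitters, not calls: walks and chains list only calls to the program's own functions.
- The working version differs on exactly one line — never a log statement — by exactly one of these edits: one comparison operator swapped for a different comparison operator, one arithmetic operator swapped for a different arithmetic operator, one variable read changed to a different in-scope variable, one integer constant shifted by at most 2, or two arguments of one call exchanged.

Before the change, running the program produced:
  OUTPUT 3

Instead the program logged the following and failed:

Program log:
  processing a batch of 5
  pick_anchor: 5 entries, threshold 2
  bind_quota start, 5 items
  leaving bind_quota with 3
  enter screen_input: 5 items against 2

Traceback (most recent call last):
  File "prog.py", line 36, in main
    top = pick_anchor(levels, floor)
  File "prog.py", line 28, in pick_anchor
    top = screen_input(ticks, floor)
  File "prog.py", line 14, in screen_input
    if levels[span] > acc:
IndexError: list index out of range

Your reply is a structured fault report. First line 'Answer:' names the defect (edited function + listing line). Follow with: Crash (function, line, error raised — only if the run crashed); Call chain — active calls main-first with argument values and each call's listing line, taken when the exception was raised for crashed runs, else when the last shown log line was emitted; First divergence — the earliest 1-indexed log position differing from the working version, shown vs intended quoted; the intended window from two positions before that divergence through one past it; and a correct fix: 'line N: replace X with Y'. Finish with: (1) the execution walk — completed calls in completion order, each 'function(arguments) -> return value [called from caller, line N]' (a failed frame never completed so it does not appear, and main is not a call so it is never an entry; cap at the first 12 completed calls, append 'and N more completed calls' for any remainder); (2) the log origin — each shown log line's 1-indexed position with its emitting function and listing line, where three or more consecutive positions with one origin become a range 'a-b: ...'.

Answer: the defect is in screen_input at line 13.
Core observation: The log ends early — 5 lines, where the working version next logs 'screen_input returns 8'.
Crash: screen_input, line 14, IndexError.
Call chain: main -> pick_anchor([2, 2, 2, 5, 3], 2) (called at line 36) -> screen_input([2, 2, 2, 5, 3], 2) (called at line 28).
First divergence: position 6 — after 5 matching lines the faulty run goes silent; intended next line 'screen_input returns 8'.
Intended log window:
  4: leaving bind_quota with 3
  5: enter screen_input: 5 items against 2
  6: screen_input returns 8
  7: intermediate pair 3, 8
Execution walk:
  bind_quota([2, 2, 2, 5, 3]) -> 3  [called from pick_anchor, line 27]
Log origins:
  1: from main, line 35
  2: from pick_anchor, line 26
  3: from bind_quota, line 2
  4: from bind_quota, line 7
  5: from screen_input, line 11
A correct fix: line 13: replace `-2` with `0`.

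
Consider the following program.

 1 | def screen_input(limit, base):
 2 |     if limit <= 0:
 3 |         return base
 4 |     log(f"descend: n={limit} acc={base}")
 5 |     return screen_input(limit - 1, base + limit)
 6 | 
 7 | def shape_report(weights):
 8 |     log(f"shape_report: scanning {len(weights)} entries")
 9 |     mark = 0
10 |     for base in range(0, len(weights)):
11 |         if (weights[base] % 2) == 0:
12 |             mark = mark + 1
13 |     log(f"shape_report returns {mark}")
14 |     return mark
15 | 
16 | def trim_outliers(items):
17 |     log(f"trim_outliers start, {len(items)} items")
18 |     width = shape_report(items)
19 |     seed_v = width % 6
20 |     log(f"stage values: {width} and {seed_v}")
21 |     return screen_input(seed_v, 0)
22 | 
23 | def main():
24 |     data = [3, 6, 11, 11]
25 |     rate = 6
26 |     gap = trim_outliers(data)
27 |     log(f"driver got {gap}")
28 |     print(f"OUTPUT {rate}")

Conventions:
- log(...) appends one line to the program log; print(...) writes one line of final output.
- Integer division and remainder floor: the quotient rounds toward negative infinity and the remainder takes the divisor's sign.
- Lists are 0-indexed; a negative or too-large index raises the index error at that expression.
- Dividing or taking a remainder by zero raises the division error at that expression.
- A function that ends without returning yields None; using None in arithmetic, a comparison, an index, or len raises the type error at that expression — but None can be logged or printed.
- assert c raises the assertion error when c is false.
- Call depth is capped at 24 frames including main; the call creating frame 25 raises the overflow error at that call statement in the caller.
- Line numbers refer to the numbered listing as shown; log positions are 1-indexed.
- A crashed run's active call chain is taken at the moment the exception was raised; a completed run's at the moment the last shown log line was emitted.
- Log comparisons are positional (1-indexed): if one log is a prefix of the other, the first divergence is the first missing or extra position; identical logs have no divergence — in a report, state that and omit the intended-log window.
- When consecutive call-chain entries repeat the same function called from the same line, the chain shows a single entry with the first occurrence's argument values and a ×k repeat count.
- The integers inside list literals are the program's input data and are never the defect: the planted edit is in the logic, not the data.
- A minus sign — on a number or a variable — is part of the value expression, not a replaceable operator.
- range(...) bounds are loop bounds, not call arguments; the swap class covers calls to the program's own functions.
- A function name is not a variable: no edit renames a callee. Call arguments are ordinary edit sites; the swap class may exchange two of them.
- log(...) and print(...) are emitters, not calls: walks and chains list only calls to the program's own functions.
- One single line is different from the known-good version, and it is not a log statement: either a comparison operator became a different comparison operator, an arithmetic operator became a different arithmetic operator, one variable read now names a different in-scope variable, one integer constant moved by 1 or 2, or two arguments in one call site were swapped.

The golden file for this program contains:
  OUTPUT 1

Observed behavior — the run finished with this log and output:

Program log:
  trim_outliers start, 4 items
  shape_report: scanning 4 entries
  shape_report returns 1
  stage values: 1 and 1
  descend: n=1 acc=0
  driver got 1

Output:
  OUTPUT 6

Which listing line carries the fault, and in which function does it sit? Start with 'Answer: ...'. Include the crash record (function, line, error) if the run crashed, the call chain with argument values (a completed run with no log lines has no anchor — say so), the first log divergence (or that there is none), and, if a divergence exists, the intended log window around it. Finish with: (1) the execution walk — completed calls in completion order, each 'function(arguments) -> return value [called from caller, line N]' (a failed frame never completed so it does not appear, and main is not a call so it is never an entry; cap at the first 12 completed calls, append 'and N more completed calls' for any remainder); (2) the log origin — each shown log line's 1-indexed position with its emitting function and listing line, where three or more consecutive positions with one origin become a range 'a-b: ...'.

Answer: the defect is in main at line 28.
Core observation: Nothing in the log betrays the bug — only the output does.
Call chain: main.
First divergence: none (the log streams are identical).
Execution walk:
  shape_report([3, 6, 11, 11]) -> 1  [called from trim_outliers, line 18]
  screen_input(0, 1) -> 1  [called from screen_input, line 5]
  screen_input(1, 0) -> 1  [called from trim_outliers, line 21]
  trim_outliers([3, 6, 11, 11]) -> 1  [called from main, line 26]
Log line origins:
  1: emitted by trim_outliers (line 17)
  2: emitted by shape_report (line 8)
  3: emitted by shape_report (line 13)
  4: emitted by trim_outliers (line 20)
  5: emitted by screen_input (line 4)
  6: emitted by main (line 27)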